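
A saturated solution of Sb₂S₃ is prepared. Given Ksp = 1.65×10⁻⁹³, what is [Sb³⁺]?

2.18×10⁻¹⁹ M

Sb₂S₃(s) ⇌ 2 Sb³⁺(aq) + 3 S²⁻(aq)
Call the molar solubility s, so that [Sb³⁺] = 2s and [S²⁻] = 3s.
Ksp = [Sb³⁺]^2[S²⁻]^3 = (2s)^2 · (3s)^3 = 108s^5 = 1.65×10⁻⁹³
s = 1.09×10⁻¹⁹ M
[Sb³⁺] = 2s = 2.18×10⁻¹⁹ M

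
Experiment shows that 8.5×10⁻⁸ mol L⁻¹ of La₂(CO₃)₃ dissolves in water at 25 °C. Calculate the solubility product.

Ksp = 4.8×10⁻³⁴

La₂(CO₃)₃(s) ⇌ 2 La³⁺(aq) + 3 CO₃²⁻(aq)
With molar solubility s: [La³⁺] = 2s, [CO₃²⁻] = 3s.
Ksp = [La³⁺]^2[CO₃²⁻]^3 = (2s)^2 · (3s)^3 = 108s^5
Ksp = 108 × (8.5×10⁻⁸)^5 = 4.8×10⁻³⁴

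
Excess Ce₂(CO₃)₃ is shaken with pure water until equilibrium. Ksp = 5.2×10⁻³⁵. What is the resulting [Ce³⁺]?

1.1×10⁻⁷ M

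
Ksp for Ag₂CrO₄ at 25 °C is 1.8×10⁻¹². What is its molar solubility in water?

Ag₂CrO₄(s) ⇌ 2 Ag⁺(aq) + CrO₄²⁻(aq)
For each mole of Ag₂CrO₄ that dissolves per liter, [Ag⁺] = 2s and [CrO₄²⁻] = s; let s denote this solubility.
Ksp = [Ag⁺]^2[CrO₄²⁻] = (2s)^2 · s = 4s^3
4s^3 = 1.8×10⁻¹²  ⇒  s^3 = 4.5×10⁻¹³
s = 7.7×10⁻⁵ mol/L

7.7×10⁻⁵ M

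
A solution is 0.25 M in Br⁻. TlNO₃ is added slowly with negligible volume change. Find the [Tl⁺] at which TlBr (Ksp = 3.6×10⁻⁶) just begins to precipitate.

Precipitation of each salt begins when its ion product equals Ksp.
TlBr(s) ⇌ Tl⁺(aq) + Br⁻(aq)
Ksp = [Tl⁺][Br⁻] = [Tl⁺](0.25)
[Tl⁺] = 3.6×10⁻⁶ / (0.25) = 1.4×10⁻⁵
[Tl⁺] = 1.4×10⁻⁵ M

1.4×10⁻⁵ M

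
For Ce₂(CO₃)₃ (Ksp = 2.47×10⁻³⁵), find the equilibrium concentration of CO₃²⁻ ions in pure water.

Ce₂(CO₃)₃(s) ⇌ 2 Ce³⁺(aq) + 3 CO₃²⁻(aq)
With molar solubility s: [Ce³⁺] = 2s, [CO₃²⁻] = 3s.
Ksp = [Ce³⁺]^2[CO₃²⁻]^3 = (2s)^2 · (3s)^3 = 108s^5 = 2.47×10⁻³⁵
s = 4.70×10⁻⁸ mol L⁻¹
[CO₃²⁻] = 3s = 1.41×10⁻⁷ mol L⁻¹

1.41×10⁻⁷ M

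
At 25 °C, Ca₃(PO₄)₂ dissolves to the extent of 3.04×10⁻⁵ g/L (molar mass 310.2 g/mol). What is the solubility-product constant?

Convert to molarity: s = 3.04×10⁻⁵ / 310.2 = 9.8001×10⁻⁸ mol/L
Ca₃(PO₄)₂(s) ⇌ 3 Ca²⁺(aq) + 2 PO₄³⁻(aq)
Call the molar solubility s, so that [Ca²⁺] = 3s and [PO₄³⁻] = 2s.
Ksp = [Ca²⁺]^3[PO₄³⁻]^2 = (3s)^3 · (2s)^2 = 108s^5
Ksp = 108 × (9.8001×10⁻⁸)^5 = 9.76×10⁻³⁴

Ksp = 9.76×10⁻³⁴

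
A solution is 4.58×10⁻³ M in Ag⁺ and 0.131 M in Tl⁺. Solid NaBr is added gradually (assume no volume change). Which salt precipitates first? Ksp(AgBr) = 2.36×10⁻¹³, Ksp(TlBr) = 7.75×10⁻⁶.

The threshold for precipitation is Q = Ksp.
For AgBr: [Br⁻] = (Ksp/[Ag⁺]) = 5.15×10⁻¹¹ M
For TlBr: [Br⁻] = (Ksp/[Tl⁺]) = 5.92×10⁻⁵ M
AgBr requires the lower [Br⁻], so it precipitates first.

AgBr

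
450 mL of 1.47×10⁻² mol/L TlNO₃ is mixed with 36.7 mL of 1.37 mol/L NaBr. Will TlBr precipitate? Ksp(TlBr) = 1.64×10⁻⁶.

Yes

The combined volume is 486.7 mL.
[Tl⁺] = (1.47×10⁻²)(450)/486.7 = 1.36×10⁻² mol/L
[Br⁻] = (1.37)(36.7)/486.7 = 0.103 mol/L
Q = [Tl⁺][Br⁻] = 1.40×10⁻³
Since Q (1.40×10⁻³) exceeds Ksp (1.64×10⁻⁶), TlBr will precipitate.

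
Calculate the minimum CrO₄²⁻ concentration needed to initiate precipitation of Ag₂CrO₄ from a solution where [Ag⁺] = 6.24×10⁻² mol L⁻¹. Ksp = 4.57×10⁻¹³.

1.17×10⁻¹⁰ M

Precipitation begins when Q = Ksp.
Ag₂CrO₄(s) ⇌ 2 Ag⁺(aq) + CrO₄²⁻(aq)
Ksp = [Ag⁺]^2[CrO₄²⁻] = [CrO₄²⁻](6.24×10⁻²)^2
[CrO₄²⁻] = 4.57×10⁻¹³ / (6.24×10⁻²)^2 = 1.17×10⁻¹⁰
[CrO₄²⁻] = 1.17×10⁻¹⁰ mol L⁻¹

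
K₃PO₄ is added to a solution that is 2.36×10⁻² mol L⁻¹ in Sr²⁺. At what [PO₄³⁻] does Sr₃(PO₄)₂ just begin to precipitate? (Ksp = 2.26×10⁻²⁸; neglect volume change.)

Each salt precipitates once Q = Ksp for that salt.
Sr₃(PO₄)₂(s) ⇌ 3 Sr²⁺(aq) + 2 PO₄³⁻(aq)
Ksp = [Sr²⁺]^3[PO₄³⁻]^2 = [PO₄³⁻]^2(2.36×10⁻²)^3
[PO₄³⁻]^2 = 2.26×10⁻²⁸ / (2.36×10⁻²)^3 = 1.72×10⁻²³
[PO₄³⁻] = 4.15×10⁻¹² mol L⁻¹

4.15×10⁻¹² M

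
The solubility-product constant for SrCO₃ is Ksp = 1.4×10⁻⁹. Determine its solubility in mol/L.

SrCO₃(s) ⇌ Sr²⁺(aq) + CO₃²⁻(aq)
Call the molar solubility s, so that [Sr²⁺] = s and [CO₃²⁻] = s.
Ksp = [Sr²⁺][CO₃²⁻] = s · s = s^2
s^2 = 1.4×10⁻⁹
s = 3.7×10⁻⁵ mol L⁻¹

3.7×10⁻⁵ M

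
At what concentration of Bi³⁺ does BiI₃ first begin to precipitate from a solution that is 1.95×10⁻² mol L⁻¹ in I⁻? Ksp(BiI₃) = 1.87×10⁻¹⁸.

A salt starts to precipitate once the ion product Q reaches its Ksp.
BiI₃(s) ⇌ Bi³⁺(aq) + 3 I⁻(aq)
Ksp = [Bi³⁺][I⁻]^3 = [Bi³⁺](1.95×10⁻²)^3
[Bi³⁺] = 1.87×10⁻¹⁸ / (1.95×10⁻²)^3 = 2.52×10⁻¹³
[Bi³⁺] = 2.52×10⁻¹³ mol L⁻¹

2.52×10⁻¹³ M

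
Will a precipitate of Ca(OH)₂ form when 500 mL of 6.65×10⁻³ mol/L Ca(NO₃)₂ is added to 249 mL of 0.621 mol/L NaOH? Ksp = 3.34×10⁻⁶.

Total volume after mixing = 500 + 249 = 749 mL.
[Ca²⁺] = (6.65×10⁻³)(500)/749 = 4.44×10⁻³ mol/L
[OH⁻] = (0.621)(249)/749 = 0.206 mol/L
Q = [Ca²⁺][OH⁻]^2 = 1.89×10⁻⁴
Q = 1.89×10⁻⁴ > Ksp = 3.34×10⁻⁶, so the solution is supersaturated and Ca(OH)₂ precipitates.

Yes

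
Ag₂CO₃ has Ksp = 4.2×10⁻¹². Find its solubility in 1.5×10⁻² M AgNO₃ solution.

Ag₂CO₃(s) ⇌ 2 Ag⁺(aq) + CO₃²⁻(aq)
With Ag⁺ already at 1.5×10⁻² M and s small, take [Ag⁺] ≈ 1.5×10⁻² M and [CO₃²⁻] = s.
Ksp = [Ag⁺]^2[CO₃²⁻] = (1.5×10⁻²)^2s
s = 4.2×10⁻¹² / (1.5×10⁻²)^2 = 1.9×10⁻⁸
s = 1.9×10⁻⁸ M

1.9×10⁻⁸ M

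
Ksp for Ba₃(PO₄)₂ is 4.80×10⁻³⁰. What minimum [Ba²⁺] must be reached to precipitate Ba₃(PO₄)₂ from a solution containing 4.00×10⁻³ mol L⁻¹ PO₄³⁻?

6.69×10⁻⁹ M

A salt starts to precipitate once the ion product Q reaches its Ksp.
Ba₃(PO₄)₂(s) ⇌ 3 Ba²⁺(aq) + 2 PO₄³⁻(aq)
Ksp = [Ba²⁺]^3[PO₄³⁻]^2 = [Ba²⁺]^3(4.00×10⁻³)^2
[Ba²⁺]^3 = 4.80×10⁻³⁰ / (4.00×10⁻³)^2 = 3.00×10⁻²⁵
[Ba²⁺] = 6.69×10⁻⁹ mol L⁻¹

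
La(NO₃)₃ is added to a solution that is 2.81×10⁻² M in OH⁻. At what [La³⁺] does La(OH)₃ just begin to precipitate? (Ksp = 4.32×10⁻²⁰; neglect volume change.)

1.95×10⁻¹⁵ M

Precipitation begins when Q = Ksp.
La(OH)₃(s) ⇌ La³⁺(aq) + 3 OH⁻(aq)
Ksp = [La³⁺][OH⁻]^3 = [La³⁺](2.81×10⁻²)^3
[La³⁺] = 4.32×10⁻²⁰ / (2.81×10⁻²)^3 = 1.95×10⁻¹⁵
[La³⁺] = 1.95×10⁻¹⁵ M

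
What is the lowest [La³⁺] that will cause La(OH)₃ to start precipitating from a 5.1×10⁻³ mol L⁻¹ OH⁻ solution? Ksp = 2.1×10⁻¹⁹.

1.6×10⁻¹² M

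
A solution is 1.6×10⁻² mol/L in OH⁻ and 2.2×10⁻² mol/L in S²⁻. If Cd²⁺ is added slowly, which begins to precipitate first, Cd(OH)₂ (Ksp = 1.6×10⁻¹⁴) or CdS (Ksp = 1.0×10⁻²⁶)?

A salt starts to precipitate once the ion product Q reaches its Ksp.
For Cd(OH)₂: [Cd²⁺] = (Ksp/[OH⁻]^2) = 6.3×10⁻¹¹ mol/L
For CdS: [Cd²⁺] = (Ksp/[S²⁻]) = 4.5×10⁻²⁵ mol/L
Since CdS needs less Cd²⁺ to reach saturation, it precipitates first.

CdS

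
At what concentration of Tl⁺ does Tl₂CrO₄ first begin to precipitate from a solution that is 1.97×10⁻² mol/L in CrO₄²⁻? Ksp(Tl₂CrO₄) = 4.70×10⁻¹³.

The threshold for precipitation is Q = Ksp.
Tl₂CrO₄(s) ⇌ 2 Tl⁺(aq) + CrO₄²⁻(aq)
Ksp = [Tl⁺]^2[CrO₄²⁻] = [Tl⁺]^2(1.97×10⁻²)
[Tl⁺]^2 = 4.70×10⁻¹³ / (1.97×10⁻²) = 2.39×10⁻¹¹
[Tl⁺] = 4.88×10⁻⁶ mol/L

4.88×10⁻⁶ M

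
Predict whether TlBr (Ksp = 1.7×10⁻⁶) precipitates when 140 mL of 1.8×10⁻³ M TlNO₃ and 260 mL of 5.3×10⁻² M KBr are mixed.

Yes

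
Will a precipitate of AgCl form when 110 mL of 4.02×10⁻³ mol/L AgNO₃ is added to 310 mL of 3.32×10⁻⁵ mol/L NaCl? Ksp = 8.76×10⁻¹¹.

Yes

After mixing, V = 110 mL + 310 mL = 420 mL.
[Ag⁺] = (4.02×10⁻³)(110)/420 = 1.05×10⁻³ mol/L
[Cl⁻] = (3.32×10⁻⁵)(310)/420 = 2.45×10⁻⁵ mol/L
Q = [Ag⁺][Cl⁻] = 2.58×10⁻⁸
Since Q (2.58×10⁻⁸) exceeds Ksp (8.76×10⁻¹¹), AgCl will precipitate.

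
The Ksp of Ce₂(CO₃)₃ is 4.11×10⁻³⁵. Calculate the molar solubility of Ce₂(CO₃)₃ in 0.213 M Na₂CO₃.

3.26×10⁻¹⁷ M

Ce₂(CO₃)₃(s) ⇌ 2 Ce³⁺(aq) + 3 CO₃²⁻(aq)
With CO₃²⁻ already at 0.213 M and s small, take [CO₃²⁻] ≈ 0.213 M and [Ce³⁺] = 2s.
Ksp = [Ce³⁺]^2[CO₃²⁻]^3 = (2s)^2(0.213)^3
(2s)^2 = 4.11×10⁻³⁵ / (0.213)^3 = 4.25×10⁻³³
s = 3.26×10⁻¹⁷ M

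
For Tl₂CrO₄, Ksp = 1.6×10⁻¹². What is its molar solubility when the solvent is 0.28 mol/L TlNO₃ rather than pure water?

2.0×10⁻¹¹ M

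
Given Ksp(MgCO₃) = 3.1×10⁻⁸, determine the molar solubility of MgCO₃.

1.8×10⁻⁴ M

MgCO₃(s) ⇌ Mg²⁺(aq) + CO₃²⁻(aq)
Call the molar solubility s, so that [Mg²⁺] = s and [CO₃²⁻] = s.
Ksp = [Mg²⁺][CO₃²⁻] = s · s = s^2
s^2 = 3.1×10⁻⁸
s = 1.8×10⁻⁴ M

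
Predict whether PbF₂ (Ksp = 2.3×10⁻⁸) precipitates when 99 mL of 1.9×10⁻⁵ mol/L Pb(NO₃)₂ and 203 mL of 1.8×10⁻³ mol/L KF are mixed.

After mixing, V = 99 mL + 203 mL = 302 mL.
[Pb²⁺] = (1.9×10⁻⁵)(99)/302 = 6.2×10⁻⁶ mol/L
[F⁻] = (1.8×10⁻³)(203)/302 = 1.2×10⁻³ mol/L
Q = [Pb²⁺][F⁻]^2 = 9.1×10⁻¹²
Q = 9.1×10⁻¹² < Ksp = 2.3×10⁻⁸, so the solution is unsaturated and no precipitate forms.

No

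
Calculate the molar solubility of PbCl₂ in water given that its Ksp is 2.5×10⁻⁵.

1.8×10⁻² M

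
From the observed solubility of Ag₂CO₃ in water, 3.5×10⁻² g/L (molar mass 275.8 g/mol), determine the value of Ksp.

s = (3.5×10⁻² g L⁻¹)/(275.8 g mol⁻¹) = 1.269×10⁻⁴ M
Ag₂CO₃(s) ⇌ 2 Ag⁺(aq) + CO₃²⁻(aq)
Let s be the molar solubility. Then [Ag⁺] = 2s and [CO₃²⁻] = s.
Ksp = [Ag⁺]^2[CO₃²⁻] = (2s)^2 · s = 4s^3
Ksp = 4 × (1.269×10⁻⁴)^3 = 8.2×10⁻¹²

Ksp = 8.2×10⁻¹²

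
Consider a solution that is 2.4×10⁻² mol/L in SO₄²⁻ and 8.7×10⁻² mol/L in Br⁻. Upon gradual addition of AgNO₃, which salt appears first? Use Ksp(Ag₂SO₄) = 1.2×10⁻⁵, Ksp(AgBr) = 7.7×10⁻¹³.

Each salt precipitates once Q = Ksp for that salt.
For Ag₂SO₄: [Ag⁺] = (Ksp/[SO₄²⁻])^(1/2) = 2.2×10⁻² mol/L
For AgBr: [Ag⁺] = (Ksp/[Br⁻]) = 8.9×10⁻¹² mol/L
The smaller threshold [Ag⁺] is reached first, so AgBr precipitates first.

AgBr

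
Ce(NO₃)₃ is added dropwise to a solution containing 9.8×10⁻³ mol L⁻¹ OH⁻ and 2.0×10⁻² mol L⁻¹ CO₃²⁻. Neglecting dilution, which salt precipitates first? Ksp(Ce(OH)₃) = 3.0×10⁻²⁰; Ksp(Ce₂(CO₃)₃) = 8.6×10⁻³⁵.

Ce₂(CO₃)₃

A salt starts to precipitate once the ion product Q reaches its Ksp.
For Ce(OH)₃: [Ce³⁺] = (Ksp/[OH⁻]^3) = 3.2×10⁻¹⁴ mol L⁻¹
For Ce₂(CO₃)₃: [Ce³⁺] = (Ksp/[CO₃²⁻]^3)^(1/2) = 3.3×10⁻¹⁵ mol L⁻¹
Ce₂(CO₃)₃ requires the lower [Ce³⁺], so it precipitates first.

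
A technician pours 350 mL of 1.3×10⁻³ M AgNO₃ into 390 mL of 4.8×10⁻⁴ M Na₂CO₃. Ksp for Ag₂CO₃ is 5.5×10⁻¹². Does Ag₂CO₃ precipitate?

Total volume after mixing = 350 + 390 = 740 mL.
[Ag⁺] = (1.3×10⁻³)(350)/740 = 6.1×10⁻⁴ M
[CO₃²⁻] = (4.8×10⁻⁴)(390)/740 = 2.5×10⁻⁴ M
Q = [Ag⁺]^2[CO₃²⁻] = 9.6×10⁻¹¹
Since Q (9.6×10⁻¹¹) exceeds Ksp (5.5×10⁻¹²), Ag₂CO₃ will precipitate.

Yes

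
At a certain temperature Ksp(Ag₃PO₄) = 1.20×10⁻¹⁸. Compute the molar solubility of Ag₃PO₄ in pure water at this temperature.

1.45×10⁻⁵ M

Ag₃PO₄(s) ⇌ 3 Ag⁺(aq) + PO₄³⁻(aq)
Call the molar solubility s, so that [Ag⁺] = 3s and [PO₄³⁻] = s.
Ksp = [Ag⁺]^3[PO₄³⁻] = (3s)^3 · s = 27s^4
27s^4 = 1.20×10⁻¹⁸  ⇒  s^4 = 4.44×10⁻²⁰
s = 1.45×10⁻⁵ mol L⁻¹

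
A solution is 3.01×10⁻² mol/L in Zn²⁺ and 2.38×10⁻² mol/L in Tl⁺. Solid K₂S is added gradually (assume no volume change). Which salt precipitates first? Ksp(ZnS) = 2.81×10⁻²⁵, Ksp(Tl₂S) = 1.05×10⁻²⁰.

Each salt precipitates once Q = Ksp for that salt.
For ZnS: [S²⁻] = (Ksp/[Zn²⁺]) = 9.34×10⁻²⁴ mol/L
For Tl₂S: [S²⁻] = (Ksp/[Tl⁺]^2) = 1.85×10⁻¹⁷ mol/L
The smaller threshold [S²⁻] is reached first, so ZnS precipitates first.

ZnS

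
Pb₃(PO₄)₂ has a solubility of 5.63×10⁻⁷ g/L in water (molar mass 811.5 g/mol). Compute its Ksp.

Ksp = 1.74×10⁻⁴⁴

Convert to molarity: s = 5.63×10⁻⁷ / 811.5 = 6.9378×10⁻¹⁰ mol/L
Pb₃(PO₄)₂(s) ⇌ 3 Pb²⁺(aq) + 2 PO₄³⁻(aq)
With molar solubility s: [Pb²⁺] = 3s, [PO₄³⁻] = 2s.
Ksp = [Pb²⁺]^3[PO₄³⁻]^2 = (3s)^3 · (2s)^2 = 108s^5
Ksp = 108 × (6.9378×10⁻¹⁰)^5 = 1.74×10⁻⁴⁴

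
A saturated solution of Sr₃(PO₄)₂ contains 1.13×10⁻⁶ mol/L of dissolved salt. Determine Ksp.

Sr₃(PO₄)₂(s) ⇌ 3 Sr²⁺(aq) + 2 PO₄³⁻(aq)
Call the molar solubility s, so that [Sr²⁺] = 3s and [PO₄³⁻] = 2s.
Ksp = [Sr²⁺]^3[PO₄³⁻]^2 = (3s)^3 · (2s)^2 = 108s^5
Ksp = 108 × (1.13×10⁻⁶)^5 = 1.99×10⁻²⁸

Ksp = 1.99×10⁻²⁸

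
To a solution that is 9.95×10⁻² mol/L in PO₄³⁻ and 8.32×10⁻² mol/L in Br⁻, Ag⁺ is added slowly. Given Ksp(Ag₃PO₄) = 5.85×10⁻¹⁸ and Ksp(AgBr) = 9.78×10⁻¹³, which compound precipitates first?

Precipitation begins when Q = Ksp.
For Ag₃PO₄: [Ag⁺] = (Ksp/[PO₄³⁻])^(1/3) = 3.89×10⁻⁶ mol/L
For AgBr: [Ag⁺] = (Ksp/[Br⁻]) = 1.18×10⁻¹¹ mol/L
The smaller threshold [Ag⁺] is reached first, so AgBr precipitates first.

AgBr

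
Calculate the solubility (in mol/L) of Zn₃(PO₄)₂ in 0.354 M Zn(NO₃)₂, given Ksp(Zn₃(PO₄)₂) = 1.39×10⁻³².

2.80×10⁻¹⁶ M

Zn₃(PO₄)₂(s) ⇌ 3 Zn²⁺(aq) + 2 PO₄³⁻(aq)
With Zn²⁺ already at 0.354 M and s small, take [Zn²⁺] ≈ 0.354 M and [PO₄³⁻] = 2s.
Ksp = [Zn²⁺]^3[PO₄³⁻]^2 = (0.354)^3(2s)^2
(2s)^2 = 1.39×10⁻³² / (0.354)^3 = 3.13×10⁻³¹
s = 2.80×10⁻¹⁶ M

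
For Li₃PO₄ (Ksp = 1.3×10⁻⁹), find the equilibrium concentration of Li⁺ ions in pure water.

7.9×10⁻³ M

Li₃PO₄(s) ⇌ 3 Li⁺(aq) + PO₄³⁻(aq)
With molar solubility s: [Li⁺] = 3s, [PO₄³⁻] = s.
Ksp = [Li⁺]^3[PO₄³⁻] = (3s)^3 · s = 27s^4 = 1.3×10⁻⁹
s = 2.6×10⁻³ M
[Li⁺] = 3s = 7.9×10⁻³ M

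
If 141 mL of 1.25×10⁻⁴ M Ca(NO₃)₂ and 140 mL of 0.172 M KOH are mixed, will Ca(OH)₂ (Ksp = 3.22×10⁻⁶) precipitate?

After mixing, V = 141 mL + 140 mL = 281 mL.
[Ca²⁺] = (1.25×10⁻⁴)(141)/281 = 6.27×10⁻⁵ M
[OH⁻] = (0.172)(140)/281 = 8.57×10⁻² M
Q = [Ca²⁺][OH⁻]^2 = 4.61×10⁻⁷
Q < Ksp (4.61×10⁻⁷ vs 3.22×10⁻⁶); the solution remains unsaturated and no precipitate forms.

No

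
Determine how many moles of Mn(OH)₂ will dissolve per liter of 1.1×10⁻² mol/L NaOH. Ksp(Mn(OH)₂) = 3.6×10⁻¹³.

Mn(OH)₂(s) ⇌ Mn²⁺(aq) + 2 OH⁻(aq)
The solution already contains OH⁻ at 1.1×10⁻² mol/L. Let s be the molar solubility of Mn(OH)₂.
[OH⁻] ≈ 1.1×10⁻² mol/L (common ion dominates); [Mn²⁺] = s.
Ksp = [Mn²⁺][OH⁻]^2 = s(1.1×10⁻²)^2
s = 3.6×10⁻¹³ / (1.1×10⁻²)^2 = 3.0×10⁻⁹
s = 3.0×10⁻⁹ mol/L

3.0×10⁻⁹ M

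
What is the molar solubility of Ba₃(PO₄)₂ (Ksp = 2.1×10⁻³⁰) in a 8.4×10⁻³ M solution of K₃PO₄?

1.0×10⁻⁹ M

Ba₃(PO₄)₂(s) ⇌ 3 Ba²⁺(aq) + 2 PO₄³⁻(aq)
Let s be the solubility of Ba₃(PO₄)₂ here. The common ion gives [PO₄³⁻] ≈ 8.4×10⁻³ M, and [Ba²⁺] = 3s.
Ksp = [Ba²⁺]^3[PO₄³⁻]^2 = (3s)^3(8.4×10⁻³)^2
(3s)^3 = 2.1×10⁻³⁰ / (8.4×10⁻³)^2 = 3.0×10⁻²⁶
s = 1.0×10⁻⁹ M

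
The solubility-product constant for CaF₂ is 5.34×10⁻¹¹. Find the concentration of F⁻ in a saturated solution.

4.74×10⁻⁴ M

CaF₂(s) ⇌ Ca²⁺(aq) + 2 F⁻(aq)
If s mol/L of CaF₂ dissolves, [Ca²⁺] = s and [F⁻] = 2s.
Ksp = [Ca²⁺][F⁻]^2 = s · (2s)^2 = 4s^3 = 5.34×10⁻¹¹
s = 2.37×10⁻⁴ mol/L
[F⁻] = 2s = 4.74×10⁻⁴ mol/L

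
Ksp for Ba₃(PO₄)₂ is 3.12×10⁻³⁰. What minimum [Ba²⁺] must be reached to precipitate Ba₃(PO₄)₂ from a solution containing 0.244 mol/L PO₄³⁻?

A salt starts to precipitate once the ion product Q reaches its Ksp.
Ba₃(PO₄)₂(s) ⇌ 3 Ba²⁺(aq) + 2 PO₄³⁻(aq)
Ksp = [Ba²⁺]^3[PO₄³⁻]^2 = [Ba²⁺]^3(0.244)^2
[Ba²⁺]^3 = 3.12×10⁻³⁰ / (0.244)^2 = 5.24×10⁻²⁹
[Ba²⁺] = 3.74×10⁻¹⁰ mol/L

3.74×10⁻¹⁰ M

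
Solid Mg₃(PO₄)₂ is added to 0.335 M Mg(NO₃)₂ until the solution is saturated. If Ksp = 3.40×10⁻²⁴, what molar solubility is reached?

4.75×10⁻¹² M

Mg₃(PO₄)₂(s) ⇌ 3 Mg²⁺(aq) + 2 PO₄³⁻(aq)
The solution already contains Mg²⁺ at 0.335 M. Let s be the molar solubility of Mg₃(PO₄)₂.
[Mg²⁺] ≈ 0.335 M (common ion dominates); [PO₄³⁻] = 2s.
Ksp = [Mg²⁺]^3[PO₄³⁻]^2 = (0.335)^3(2s)^2
(2s)^2 = 3.40×10⁻²⁴ / (0.335)^3 = 9.04×10⁻²³
s = 4.75×10⁻¹² M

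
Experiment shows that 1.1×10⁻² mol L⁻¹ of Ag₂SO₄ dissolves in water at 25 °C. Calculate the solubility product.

Ag₂SO₄(s) ⇌ 2 Ag⁺(aq) + SO₄²⁻(aq)
If s mol/L of Ag₂SO₄ dissolves, [Ag⁺] = 2s and [SO₄²⁻] = s.
Ksp = [Ag⁺]^2[SO₄²⁻] = (2s)^2 · s = 4s^3
Ksp = 4 × (1.1×10⁻²)^3 = 5.3×10⁻⁶

Ksp = 5.3×10⁻⁶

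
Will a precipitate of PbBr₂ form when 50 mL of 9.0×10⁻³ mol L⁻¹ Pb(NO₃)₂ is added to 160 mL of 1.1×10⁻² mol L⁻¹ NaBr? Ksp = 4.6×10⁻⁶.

No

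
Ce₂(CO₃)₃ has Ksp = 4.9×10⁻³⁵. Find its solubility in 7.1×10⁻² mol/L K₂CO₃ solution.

1.9×10⁻¹⁶ M

Ce₂(CO₃)₃(s) ⇌ 2 Ce³⁺(aq) + 3 CO₃²⁻(aq)
The solution already contains CO₃²⁻ at 7.1×10⁻² mol/L. Let s be the molar solubility of Ce₂(CO₃)₃.
[CO₃²⁻] ≈ 7.1×10⁻² mol/L (common ion dominates); [Ce³⁺] = 2s.
Ksp = [Ce³⁺]^2[CO₃²⁻]^3 = (2s)^2(7.1×10⁻²)^3
(2s)^2 = 4.9×10⁻³⁵ / (7.1×10⁻²)^3 = 1.4×10⁻³¹
s = 1.9×10⁻¹⁶ mol/L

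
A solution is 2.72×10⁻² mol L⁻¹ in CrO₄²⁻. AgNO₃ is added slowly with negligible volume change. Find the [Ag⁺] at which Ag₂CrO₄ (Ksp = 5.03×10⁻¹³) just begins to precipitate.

Precipitation of each salt begins when its ion product equals Ksp.
Ag₂CrO₄(s) ⇌ 2 Ag⁺(aq) + CrO₄²⁻(aq)
Ksp = [Ag⁺]^2[CrO₄²⁻] = [Ag⁺]^2(2.72×10⁻²)
[Ag⁺]^2 = 5.03×10⁻¹³ / (2.72×10⁻²) = 1.85×10⁻¹¹
[Ag⁺] = 4.30×10⁻⁶ mol L⁻¹

4.30×10⁻⁶ M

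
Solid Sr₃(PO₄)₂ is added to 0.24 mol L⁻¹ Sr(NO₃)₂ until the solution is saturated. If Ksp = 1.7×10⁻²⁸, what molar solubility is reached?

Sr₃(PO₄)₂(s) ⇌ 3 Sr²⁺(aq) + 2 PO₄³⁻(aq)
Let s be the solubility of Sr₃(PO₄)₂ here. The common ion gives [Sr²⁺] ≈ 0.24 mol L⁻¹, and [PO₄³⁻] = 2s.
Ksp = [Sr²⁺]^3[PO₄³⁻]^2 = (0.24)^3(2s)^2
(2s)^2 = 1.7×10⁻²⁸ / (0.24)^3 = 1.2×10⁻²⁶
s = 5.5×10⁻¹⁴ mol L⁻¹

5.5×10⁻¹⁴ M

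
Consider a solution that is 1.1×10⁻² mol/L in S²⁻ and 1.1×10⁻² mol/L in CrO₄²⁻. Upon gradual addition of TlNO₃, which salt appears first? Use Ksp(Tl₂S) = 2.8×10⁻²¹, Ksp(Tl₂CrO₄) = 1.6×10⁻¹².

A salt starts to precipitate once the ion product Q reaches its Ksp.
For Tl₂S: [Tl⁺] = (Ksp/[S²⁻])^(1/2) = 5.0×10⁻¹⁰ mol/L
For Tl₂CrO₄: [Tl⁺] = (Ksp/[CrO₄²⁻])^(1/2) = 1.2×10⁻⁵ mol/L
Tl₂S requires the lower [Tl⁺], so it precipitates first.

Tl₂S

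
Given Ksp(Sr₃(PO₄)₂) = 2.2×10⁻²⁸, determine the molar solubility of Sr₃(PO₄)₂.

1.2×10⁻⁶ M

Sr₃(PO₄)₂(s) ⇌ 3 Sr²⁺(aq) + 2 PO₄³⁻(aq)
Call the molar solubility s, so that [Sr²⁺] = 3s and [PO₄³⁻] = 2s.
Ksp = [Sr²⁺]^3[PO₄³⁻]^2 = (3s)^3 · (2s)^2 = 108s^5
108s^5 = 2.2×10⁻²⁸  ⇒  s^5 = 2.0×10⁻³⁰
Taking the 5th root, s = 1.2×10⁻⁶ mol L⁻¹.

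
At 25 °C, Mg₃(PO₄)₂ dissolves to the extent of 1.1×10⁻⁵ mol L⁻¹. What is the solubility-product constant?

Ksp = 1.7×10⁻²³

Mg₃(PO₄)₂(s) ⇌ 3 Mg²⁺(aq) + 2 PO₄³⁻(aq)
Let s be the molar solubility. Then [Mg²⁺] = 3s and [PO₄³⁻] = 2s.
Ksp = [Mg²⁺]^3[PO₄³⁻]^2 = (3s)^3 · (2s)^2 = 108s^5
Ksp = 108 × (1.1×10⁻⁵)^5 = 1.7×10⁻²³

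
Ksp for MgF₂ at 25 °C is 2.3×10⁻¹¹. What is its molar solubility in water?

MgF₂(s) ⇌ Mg²⁺(aq) + 2 F⁻(aq)
Let s be the molar solubility. Then [Mg²⁺] = s and [F⁻] = 2s.
Ksp = [Mg²⁺][F⁻]^2 = s · (2s)^2 = 4s^3
4s^3 = 2.3×10⁻¹¹  ⇒  s^3 = 5.8×10⁻¹²
s = (5.8×10⁻¹²)^(1/3) = 1.8×10⁻⁴ mol/L

1.8×10⁻⁴ M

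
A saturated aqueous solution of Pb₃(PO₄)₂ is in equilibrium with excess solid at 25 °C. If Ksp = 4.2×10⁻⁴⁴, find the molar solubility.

8.3×10⁻¹⁰ M

Pb₃(PO₄)₂(s) ⇌ 3 Pb²⁺(aq) + 2 PO₄³⁻(aq)
Call the molar solubility s, so that [Pb²⁺] = 3s and [PO₄³⁻] = 2s.
Ksp = [Pb²⁺]^3[PO₄³⁻]^2 = (3s)^3 · (2s)^2 = 108s^5
108s^5 = 4.2×10⁻⁴⁴  ⇒  s^5 = 3.9×10⁻⁴⁶
Taking the 5th root, s = 8.3×10⁻¹⁰ mol/L.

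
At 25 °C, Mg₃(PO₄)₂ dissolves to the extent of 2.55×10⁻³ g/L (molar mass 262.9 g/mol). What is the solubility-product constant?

Ksp = 9.27×10⁻²⁴

Convert to molarity: s = 2.55×10⁻³ / 262.9 = 9.6995×10⁻⁶ mol/L
Mg₃(PO₄)₂(s) ⇌ 3 Mg²⁺(aq) + 2 PO₄³⁻(aq)
Let s be the molar solubility. Then [Mg²⁺] = 3s and [PO₄³⁻] = 2s.
Ksp = [Mg²⁺]^3[PO₄³⁻]^2 = (3s)^3 · (2s)^2 = 108s^5
Ksp = 108 × (9.6995×10⁻⁶)^5 = 9.27×10⁻²⁴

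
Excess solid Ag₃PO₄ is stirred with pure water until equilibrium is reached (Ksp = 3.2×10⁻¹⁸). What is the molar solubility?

Ag₃PO₄(s) ⇌ 3 Ag⁺(aq) + PO₄³⁻(aq)
Let s be the molar solubility. Then [Ag⁺] = 3s and [PO₄³⁻] = s.
Ksp = [Ag⁺]^3[PO₄³⁻] = (3s)^3 · s = 27s^4
27s^4 = 3.2×10⁻¹⁸  ⇒  s^4 = 1.2×10⁻¹⁹
Taking the 4th root, s = 1.9×10⁻⁵ mol/L.

1.9×10⁻⁵ M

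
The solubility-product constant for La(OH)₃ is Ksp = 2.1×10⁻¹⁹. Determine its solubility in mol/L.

9.4×10⁻⁶ M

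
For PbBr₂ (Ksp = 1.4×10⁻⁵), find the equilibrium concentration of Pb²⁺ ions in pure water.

1.5×10⁻² M

PbBr₂(s) ⇌ Pb²⁺(aq) + 2 Br⁻(aq)
With molar solubility s: [Pb²⁺] = s, [Br⁻] = 2s.
Ksp = [Pb²⁺][Br⁻]^2 = s · (2s)^2 = 4s^3 = 1.4×10⁻⁵
s = 1.5×10⁻² M
[Pb²⁺] = s = 1.5×10⁻² M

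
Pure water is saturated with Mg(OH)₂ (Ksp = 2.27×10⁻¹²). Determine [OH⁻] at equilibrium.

1.66×10⁻⁴ M

Mg(OH)₂(s) ⇌ Mg²⁺(aq) + 2 OH⁻(aq)
Call the molar solubility s, so that [Mg²⁺] = s and [OH⁻] = 2s.
Ksp = [Mg²⁺][OH⁻]^2 = s · (2s)^2 = 4s^3 = 2.27×10⁻¹²
s = 8.28×10⁻⁵ mol L⁻¹
[OH⁻] = 2s = 1.66×10⁻⁴ mol L⁻¹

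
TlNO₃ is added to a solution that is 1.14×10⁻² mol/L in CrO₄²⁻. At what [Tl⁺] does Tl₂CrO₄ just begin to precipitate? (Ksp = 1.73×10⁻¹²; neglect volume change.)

Precipitation of each salt begins when its ion product equals Ksp.
Tl₂CrO₄(s) ⇌ 2 Tl⁺(aq) + CrO₄²⁻(aq)
Ksp = [Tl⁺]^2[CrO₄²⁻] = [Tl⁺]^2(1.14×10⁻²)
[Tl⁺]^2 = 1.73×10⁻¹² / (1.14×10⁻²) = 1.52×10⁻¹⁰
[Tl⁺] = 1.23×10⁻⁵ mol/L

1.23×10⁻⁵ M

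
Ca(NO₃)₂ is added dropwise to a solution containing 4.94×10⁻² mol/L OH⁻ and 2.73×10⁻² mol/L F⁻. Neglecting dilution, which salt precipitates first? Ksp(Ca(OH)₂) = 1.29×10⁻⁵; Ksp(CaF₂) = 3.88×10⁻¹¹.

A salt starts to precipitate once the ion product Q reaches its Ksp.
For Ca(OH)₂: [Ca²⁺] = (Ksp/[OH⁻]^2) = 5.29×10⁻³ mol/L
For CaF₂: [Ca²⁺] = (Ksp/[F⁻]^2) = 5.21×10⁻⁸ mol/L
CaF₂ requires the lower [Ca²⁺], so it precipitates first.

CaF₂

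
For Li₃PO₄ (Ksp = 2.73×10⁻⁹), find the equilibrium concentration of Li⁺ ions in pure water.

Li₃PO₄(s) ⇌ 3 Li⁺(aq) + PO₄³⁻(aq)
Let s be the molar solubility. Then [Li⁺] = 3s and [PO₄³⁻] = s.
Ksp = [Li⁺]^3[PO₄³⁻] = (3s)^3 · s = 27s^4 = 2.73×10⁻⁹
s = 3.17×10⁻³ mol L⁻¹
[Li⁺] = 3s = 9.51×10⁻³ mol L⁻¹

9.51×10⁻³ M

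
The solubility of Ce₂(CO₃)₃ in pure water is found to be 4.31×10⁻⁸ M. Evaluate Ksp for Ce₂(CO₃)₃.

Ksp = 1.61×10⁻³⁵

Ce₂(CO₃)₃(s) ⇌ 2 Ce³⁺(aq) + 3 CO₃²⁻(aq)
If s mol/L of Ce₂(CO₃)₃ dissolves, [Ce³⁺] = 2s and [CO₃²⁻] = 3s.
Ksp = [Ce³⁺]^2[CO₃²⁻]^3 = (2s)^2 · (3s)^3 = 108s^5
Ksp = 108 × (4.31×10⁻⁸)^5 = 1.61×10⁻³⁵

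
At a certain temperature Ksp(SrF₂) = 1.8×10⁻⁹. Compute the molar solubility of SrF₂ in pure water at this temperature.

7.7×10⁻⁴ M

SrF₂(s) ⇌ Sr²⁺(aq) + 2 F⁻(aq)
If s mol/L of SrF₂ dissolves, [Sr²⁺] = s and [F⁻] = 2s.
Ksp = [Sr²⁺][F⁻]^2 = s · (2s)^2 = 4s^3
4s^3 = 1.8×10⁻⁹  ⇒  s^3 = 4.5×10⁻¹⁰
s = 7.7×10⁻⁴ M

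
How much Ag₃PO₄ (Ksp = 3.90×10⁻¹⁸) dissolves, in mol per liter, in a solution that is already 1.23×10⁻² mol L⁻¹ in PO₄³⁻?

2.27×10⁻⁶ M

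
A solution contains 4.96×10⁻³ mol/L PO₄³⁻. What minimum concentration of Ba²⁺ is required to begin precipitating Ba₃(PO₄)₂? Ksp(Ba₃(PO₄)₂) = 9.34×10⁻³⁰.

7.24×10⁻⁹ M

Each salt precipitates once Q = Ksp for that salt.
Ba₃(PO₄)₂(s) ⇌ 3 Ba²⁺(aq) + 2 PO₄³⁻(aq)
Ksp = [Ba²⁺]^3[PO₄³⁻]^2 = [Ba²⁺]^3(4.96×10⁻³)^2
[Ba²⁺]^3 = 9.34×10⁻³⁰ / (4.96×10⁻³)^2 = 3.80×10⁻²⁵
[Ba²⁺] = 7.24×10⁻⁹ mol/L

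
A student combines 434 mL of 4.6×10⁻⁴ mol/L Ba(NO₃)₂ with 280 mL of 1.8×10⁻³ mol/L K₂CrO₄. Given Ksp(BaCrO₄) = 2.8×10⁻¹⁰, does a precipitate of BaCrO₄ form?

Yes

The combined volume is 714 mL.
[Ba²⁺] = (4.6×10⁻⁴)(434)/714 = 2.8×10⁻⁴ mol/L
[CrO₄²⁻] = (1.8×10⁻³)(280)/714 = 7.1×10⁻⁴ mol/L
Q = [Ba²⁺][CrO₄²⁻] = 2.0×10⁻⁷
Since Q (2.0×10⁻⁷) exceeds Ksp (2.8×10⁻¹⁰), BaCrO₄ will precipitate.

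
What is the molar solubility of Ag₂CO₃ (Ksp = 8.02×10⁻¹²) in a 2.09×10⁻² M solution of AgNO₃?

1.84×10⁻⁸ M

Ag₂CO₃(s) ⇌ 2 Ag⁺(aq) + CO₃²⁻(aq)
The solution already contains Ag⁺ at 2.09×10⁻² M. Let s be the molar solubility of Ag₂CO₃.
[Ag⁺] ≈ 2.09×10⁻² M (common ion dominates); [CO₃²⁻] = s.
Ksp = [Ag⁺]^2[CO₃²⁻] = (2.09×10⁻²)^2s
s = 8.02×10⁻¹² / (2.09×10⁻²)^2 = 1.84×10⁻⁸
s = 1.84×10⁻⁸ M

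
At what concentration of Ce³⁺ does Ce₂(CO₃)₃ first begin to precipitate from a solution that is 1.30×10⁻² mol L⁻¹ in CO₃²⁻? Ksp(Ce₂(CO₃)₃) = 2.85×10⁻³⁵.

A salt starts to precipitate once the ion product Q reaches its Ksp.
Ce₂(CO₃)₃(s) ⇌ 2 Ce³⁺(aq) + 3 CO₃²⁻(aq)
Ksp = [Ce³⁺]^2[CO₃²⁻]^3 = [Ce³⁺]^2(1.30×10⁻²)^3
[Ce³⁺]^2 = 2.85×10⁻³⁵ / (1.30×10⁻²)^3 = 1.30×10⁻²⁹
[Ce³⁺] = 3.60×10⁻¹⁵ mol L⁻¹

3.60×10⁻¹⁵ M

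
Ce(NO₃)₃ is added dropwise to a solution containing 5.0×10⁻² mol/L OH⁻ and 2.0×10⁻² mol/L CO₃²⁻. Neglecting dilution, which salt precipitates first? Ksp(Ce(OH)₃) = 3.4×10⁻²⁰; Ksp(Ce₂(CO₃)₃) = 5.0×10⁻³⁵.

A salt starts to precipitate once the ion product Q reaches its Ksp.
For Ce(OH)₃: [Ce³⁺] = (Ksp/[OH⁻]^3) = 2.7×10⁻¹⁶ mol/L
For Ce₂(CO₃)₃: [Ce³⁺] = (Ksp/[CO₃²⁻]^3)^(1/2) = 2.5×10⁻¹⁵ mol/L
Since Ce(OH)₃ needs less Ce³⁺ to reach saturation, it precipitates first.

Ce(OH)₃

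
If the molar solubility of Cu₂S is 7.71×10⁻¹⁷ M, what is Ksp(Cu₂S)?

Cu₂S(s) ⇌ 2 Cu⁺(aq) + S²⁻(aq)
Call the molar solubility s, so that [Cu⁺] = 2s and [S²⁻] = s.
Ksp = [Cu⁺]^2[S²⁻] = (2s)^2 · s = 4s^3
Ksp = 4 × (7.71×10⁻¹⁷)^3 = 1.83×10⁻⁴⁸

Ksp = 1.83×10⁻⁴⁸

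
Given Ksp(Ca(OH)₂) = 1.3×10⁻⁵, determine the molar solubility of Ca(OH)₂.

1.5×10⁻² M

Ca(OH)₂(s) ⇌ Ca²⁺(aq) + 2 OH⁻(aq)
Let s be the molar solubility. Then [Ca²⁺] = s and [OH⁻] = 2s.
Ksp = [Ca²⁺][OH⁻]^2 = s · (2s)^2 = 4s^3
4s^3 = 1.3×10⁻⁵  ⇒  s^3 = 3.3×10⁻⁶
s = (3.3×10⁻⁶)^(1/3) = 1.5×10⁻² mol L⁻¹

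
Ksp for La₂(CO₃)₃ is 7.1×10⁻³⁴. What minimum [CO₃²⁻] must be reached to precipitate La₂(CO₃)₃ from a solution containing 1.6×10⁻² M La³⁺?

The threshold for precipitation is Q = Ksp.
La₂(CO₃)₃(s) ⇌ 2 La³⁺(aq) + 3 CO₃²⁻(aq)
Ksp = [La³⁺]^2[CO₃²⁻]^3 = [CO₃²⁻]^3(1.6×10⁻²)^2
[CO₃²⁻]^3 = 7.1×10⁻³⁴ / (1.6×10⁻²)^2 = 2.8×10⁻³⁰
[CO₃²⁻] = 1.4×10⁻¹⁰ M

1.4×10⁻¹⁰ M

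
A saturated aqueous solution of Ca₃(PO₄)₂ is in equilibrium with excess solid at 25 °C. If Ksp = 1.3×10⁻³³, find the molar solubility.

1.0×10⁻⁷ M

Ca₃(PO₄)₂(s) ⇌ 3 Ca²⁺(aq) + 2 PO₄³⁻(aq)
Let s be the molar solubility. Then [Ca²⁺] = 3s and [PO₄³⁻] = 2s.
Ksp = [Ca²⁺]^3[PO₄³⁻]^2 = (3s)^3 · (2s)^2 = 108s^5
108s^5 = 1.3×10⁻³³  ⇒  s^5 = 1.2×10⁻³⁵
Taking the 5th root, s = 1.0×10⁻⁷ mol L⁻¹.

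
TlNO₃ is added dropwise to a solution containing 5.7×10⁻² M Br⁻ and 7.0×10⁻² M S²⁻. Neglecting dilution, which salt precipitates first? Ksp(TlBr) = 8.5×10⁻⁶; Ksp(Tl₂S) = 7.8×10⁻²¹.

Tl₂S

Precipitation of each salt begins when its ion product equals Ksp.
For TlBr: [Tl⁺] = (Ksp/[Br⁻]) = 1.5×10⁻⁴ M
For Tl₂S: [Tl⁺] = (Ksp/[S²⁻])^(1/2) = 3.3×10⁻¹⁰ M
Tl₂S requires the lower [Tl⁺], so it precipitates first.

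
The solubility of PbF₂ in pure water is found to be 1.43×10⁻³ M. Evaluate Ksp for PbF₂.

Ksp = 1.17×10⁻⁸

PbF₂(s) ⇌ Pb²⁺(aq) + 2 F⁻(aq)
Call the molar solubility s, so that [Pb²⁺] = s and [F⁻] = 2s.
Ksp = [Pb²⁺][F⁻]^2 = s · (2s)^2 = 4s^3
Ksp = 4 × (1.43×10⁻³)^3 = 1.17×10⁻⁸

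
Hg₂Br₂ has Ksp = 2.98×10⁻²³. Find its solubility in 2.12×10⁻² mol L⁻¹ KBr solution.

Hg₂Br₂(s) ⇌ Hg₂²⁺(aq) + 2 Br⁻(aq)
Let s be the solubility of Hg₂Br₂ here. The common ion gives [Br⁻] ≈ 2.12×10⁻² mol L⁻¹, and [Hg₂²⁺] = s.
Ksp = [Hg₂²⁺][Br⁻]^2 = s(2.12×10⁻²)^2
s = 2.98×10⁻²³ / (2.12×10⁻²)^2 = 6.63×10⁻²⁰
s = 6.63×10⁻²⁰ mol L⁻¹

6.63×10⁻²⁰ M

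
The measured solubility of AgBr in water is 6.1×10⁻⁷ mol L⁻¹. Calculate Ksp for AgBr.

Ksp = 3.7×10⁻¹³

AgBr(s) ⇌ Ag⁺(aq) + Br⁻(aq)
If s mol/L of AgBr dissolves, [Ag⁺] = s and [Br⁻] = s.
Ksp = [Ag⁺][Br⁻] = s · s = s^2
Ksp = (6.1×10⁻⁷)^2 = 3.7×10⁻¹³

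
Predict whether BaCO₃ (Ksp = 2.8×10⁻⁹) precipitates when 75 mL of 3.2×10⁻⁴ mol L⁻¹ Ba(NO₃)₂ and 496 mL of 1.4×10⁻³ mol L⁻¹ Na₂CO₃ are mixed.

Yes

The combined volume is 571 mL.
[Ba²⁺] = (3.2×10⁻⁴)(75)/571 = 4.2×10⁻⁵ mol L⁻¹
[CO₃²⁻] = (1.4×10⁻³)(496)/571 = 1.2×10⁻³ mol L⁻¹
Q = [Ba²⁺][CO₃²⁻] = 5.1×10⁻⁸
Q = 5.1×10⁻⁸ > Ksp = 2.8×10⁻⁹, so the solution is supersaturated and BaCO₃ precipitates.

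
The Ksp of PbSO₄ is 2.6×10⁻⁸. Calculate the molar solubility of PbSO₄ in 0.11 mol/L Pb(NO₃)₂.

2.4×10⁻⁷ M

PbSO₄(s) ⇌ Pb²⁺(aq) + SO₄²⁻(aq)
Let s be the solubility of PbSO₄ here. The common ion gives [Pb²⁺] ≈ 0.11 mol/L, and [SO₄²⁻] = s.
Ksp = [Pb²⁺][SO₄²⁻] = (0.11)s
s = 2.6×10⁻⁸ / (0.11) = 2.4×10⁻⁷
s = 2.4×10⁻⁷ mol/L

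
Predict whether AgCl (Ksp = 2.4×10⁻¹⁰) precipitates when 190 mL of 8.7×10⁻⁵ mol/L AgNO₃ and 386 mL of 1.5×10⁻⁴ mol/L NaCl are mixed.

Yes

The combined volume is 576 mL.
[Ag⁺] = (8.7×10⁻⁵)(190)/576 = 2.9×10⁻⁵ mol/L
[Cl⁻] = (1.5×10⁻⁴)(386)/576 = 1.0×10⁻⁴ mol/L
Q = [Ag⁺][Cl⁻] = 2.9×10⁻⁹
Q = 2.9×10⁻⁹ > Ksp = 2.4×10⁻¹⁰, so the solution is supersaturated and AgCl precipitates.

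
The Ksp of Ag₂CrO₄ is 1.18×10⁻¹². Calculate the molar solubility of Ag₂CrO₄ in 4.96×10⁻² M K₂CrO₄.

2.44×10⁻⁶ M

Ag₂CrO₄(s) ⇌ 2 Ag⁺(aq) + CrO₄²⁻(aq)
Let s be the solubility of Ag₂CrO₄ here. The common ion gives [CrO₄²⁻] ≈ 4.96×10⁻² M, and [Ag⁺] = 2s.
Ksp = [Ag⁺]^2[CrO₄²⁻] = (2s)^2(4.96×10⁻²)
(2s)^2 = 1.18×10⁻¹² / (4.96×10⁻²) = 2.38×10⁻¹¹
s = 2.44×10⁻⁶ M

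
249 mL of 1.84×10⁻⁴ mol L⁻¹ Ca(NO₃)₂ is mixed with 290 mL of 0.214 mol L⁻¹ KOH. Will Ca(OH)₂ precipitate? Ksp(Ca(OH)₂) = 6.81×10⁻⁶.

No

Total volume after mixing = 249 + 290 = 539 mL.
[Ca²⁺] = (1.84×10⁻⁴)(249)/539 = 8.50×10⁻⁵ mol L⁻¹
[OH⁻] = (0.214)(290)/539 = 0.115 mol L⁻¹
Q = [Ca²⁺][OH⁻]^2 = 1.13×10⁻⁶
Q = 1.13×10⁻⁶ < Ksp = 6.81×10⁻⁶, so the solution is unsaturated and no precipitate forms.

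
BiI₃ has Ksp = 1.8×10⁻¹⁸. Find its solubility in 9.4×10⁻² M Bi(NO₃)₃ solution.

8.9×10⁻⁷ M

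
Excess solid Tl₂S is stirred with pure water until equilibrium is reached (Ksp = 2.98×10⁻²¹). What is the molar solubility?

Tl₂S(s) ⇌ 2 Tl⁺(aq) + S²⁻(aq)
With molar solubility s: [Tl⁺] = 2s, [S²⁻] = s.
Ksp = [Tl⁺]^2[S²⁻] = (2s)^2 · s = 4s^3
4s^3 = 2.98×10⁻²¹  ⇒  s^3 = 7.45×10⁻²²
Taking the 3rd root, s = 9.07×10⁻⁸ mol/L.

9.07×10⁻⁸ M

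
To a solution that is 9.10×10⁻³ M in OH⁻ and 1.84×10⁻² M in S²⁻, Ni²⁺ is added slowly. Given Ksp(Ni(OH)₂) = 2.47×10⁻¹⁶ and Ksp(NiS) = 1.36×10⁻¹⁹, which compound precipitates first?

The threshold for precipitation is Q = Ksp.
For Ni(OH)₂: [Ni²⁺] = (Ksp/[OH⁻]^2) = 2.98×10⁻¹² M
For NiS: [Ni²⁺] = (Ksp/[S²⁻]) = 7.39×10⁻¹⁸ M
The smaller threshold [Ni²⁺] is reached first, so NiS precipitates first.

NiS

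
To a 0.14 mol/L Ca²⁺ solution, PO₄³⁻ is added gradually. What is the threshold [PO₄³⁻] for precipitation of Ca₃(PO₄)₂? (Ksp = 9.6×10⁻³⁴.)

The threshold for precipitation is Q = Ksp.
Ca₃(PO₄)₂(s) ⇌ 3 Ca²⁺(aq) + 2 PO₄³⁻(aq)
Ksp = [Ca²⁺]^3[PO₄³⁻]^2 = [PO₄³⁻]^2(0.14)^3
[PO₄³⁻]^2 = 9.6×10⁻³⁴ / (0.14)^3 = 3.5×10⁻³¹
[PO₄³⁻] = 5.9×10⁻¹⁶ mol/L

5.9×10⁻¹⁶ M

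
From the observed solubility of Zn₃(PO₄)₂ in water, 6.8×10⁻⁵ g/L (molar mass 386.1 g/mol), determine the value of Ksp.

Molar solubility s = (6.8×10⁻⁵ g/L) / (386.1 g/mol) = 1.761×10⁻⁷ mol/L
Zn₃(PO₄)₂(s) ⇌ 3 Zn²⁺(aq) + 2 PO₄³⁻(aq)
If s mol/L of Zn₃(PO₄)₂ dissolves, [Zn²⁺] = 3s and [PO₄³⁻] = 2s.
Ksp = [Zn²⁺]^3[PO₄³⁻]^2 = (3s)^3 · (2s)^2 = 108s^5
Ksp = 108 × (1.761×10⁻⁷)^5 = 1.8×10⁻³²

Ksp = 1.8×10⁻³²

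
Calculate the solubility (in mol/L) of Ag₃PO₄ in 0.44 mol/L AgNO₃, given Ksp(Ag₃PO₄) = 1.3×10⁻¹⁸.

Ag₃PO₄(s) ⇌ 3 Ag⁺(aq) + PO₄³⁻(aq)
With Ag⁺ already at 0.44 mol/L and s small, take [Ag⁺] ≈ 0.44 mol/L and [PO₄³⁻] = s.
Ksp = [Ag⁺]^3[PO₄³⁻] = (0.44)^3s
s = 1.3×10⁻¹⁸ / (0.44)^3 = 1.5×10⁻¹⁷
s = 1.5×10⁻¹⁷ mol/L

1.5×10⁻¹⁷ M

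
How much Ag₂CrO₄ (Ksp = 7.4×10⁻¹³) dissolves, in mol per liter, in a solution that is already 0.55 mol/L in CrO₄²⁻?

Ag₂CrO₄(s) ⇌ 2 Ag⁺(aq) + CrO₄²⁻(aq)
With CrO₄²⁻ already at 0.55 mol/L and s small, take [CrO₄²⁻] ≈ 0.55 mol/L and [Ag⁺] = 2s.
Ksp = [Ag⁺]^2[CrO₄²⁻] = (2s)^2(0.55)
(2s)^2 = 7.4×10⁻¹³ / (0.55) = 1.3×10⁻¹²
s = 5.8×10⁻⁷ mol/L

5.8×10⁻⁷ M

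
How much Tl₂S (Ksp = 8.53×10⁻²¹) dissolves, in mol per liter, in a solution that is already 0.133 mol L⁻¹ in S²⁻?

1.27×10⁻¹⁰ M

Tl₂S(s) ⇌ 2 Tl⁺(aq) + S²⁻(aq)
S²⁻ is already present at 0.133 mol L⁻¹. If s mol/L of Tl₂S dissolves, [Tl⁺] = 2s while [S²⁻] ≈ 0.133 mol L⁻¹.
Ksp = [Tl⁺]^2[S²⁻] = (2s)^2(0.133)
(2s)^2 = 8.53×10⁻²¹ / (0.133) = 6.41×10⁻²⁰
s = 1.27×10⁻¹⁰ mol L⁻¹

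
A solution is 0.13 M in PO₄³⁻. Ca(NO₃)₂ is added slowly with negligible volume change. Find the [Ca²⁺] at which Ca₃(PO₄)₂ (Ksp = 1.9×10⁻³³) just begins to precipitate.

4.8×10⁻¹¹ M

Precipitation begins when Q = Ksp.
Ca₃(PO₄)₂(s) ⇌ 3 Ca²⁺(aq) + 2 PO₄³⁻(aq)
Ksp = [Ca²⁺]^3[PO₄³⁻]^2 = [Ca²⁺]^3(0.13)^2
[Ca²⁺]^3 = 1.9×10⁻³³ / (0.13)^2 = 1.1×10⁻³¹
[Ca²⁺] = 4.8×10⁻¹¹ M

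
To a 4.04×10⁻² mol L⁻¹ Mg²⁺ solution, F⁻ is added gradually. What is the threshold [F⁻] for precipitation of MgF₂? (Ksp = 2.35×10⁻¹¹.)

A salt starts to precipitate once the ion product Q reaches its Ksp.
MgF₂(s) ⇌ Mg²⁺(aq) + 2 F⁻(aq)
Ksp = [Mg²⁺][F⁻]^2 = [F⁻]^2(4.04×10⁻²)
[F⁻]^2 = 2.35×10⁻¹¹ / (4.04×10⁻²) = 5.82×10⁻¹⁰
[F⁻] = 2.41×10⁻⁵ mol L⁻¹

2.41×10⁻⁵ M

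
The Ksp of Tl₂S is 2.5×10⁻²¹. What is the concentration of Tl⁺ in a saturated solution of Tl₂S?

1.7×10⁻⁷ M

Tl₂S(s) ⇌ 2 Tl⁺(aq) + S²⁻(aq)
If s mol/L of Tl₂S dissolves, [Tl⁺] = 2s and [S²⁻] = s.
Ksp = [Tl⁺]^2[S²⁻] = (2s)^2 · s = 4s^3 = 2.5×10⁻²¹
s = 8.5×10⁻⁸ mol L⁻¹
[Tl⁺] = 2s = 1.7×10⁻⁷ mol L⁻¹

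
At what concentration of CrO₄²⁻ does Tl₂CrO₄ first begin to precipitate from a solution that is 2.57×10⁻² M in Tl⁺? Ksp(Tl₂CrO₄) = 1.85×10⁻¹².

2.80×10⁻⁹ M

Precipitation begins when Q = Ksp.
Tl₂CrO₄(s) ⇌ 2 Tl⁺(aq) + CrO₄²⁻(aq)
Ksp = [Tl⁺]^2[CrO₄²⁻] = [CrO₄²⁻](2.57×10⁻²)^2
[CrO₄²⁻] = 1.85×10⁻¹² / (2.57×10⁻²)^2 = 2.80×10⁻⁹
[CrO₄²⁻] = 2.80×10⁻⁹ M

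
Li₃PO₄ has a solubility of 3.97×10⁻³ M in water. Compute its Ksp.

Ksp = 6.71×10⁻⁹

Li₃PO₄(s) ⇌ 3 Li⁺(aq) + PO₄³⁻(aq)
With molar solubility s: [Li⁺] = 3s, [PO₄³⁻] = s.
Ksp = [Li⁺]^3[PO₄³⁻] = (3s)^3 · s = 27s^4
Ksp = 27 × (3.97×10⁻³)^4 = 6.71×10⁻⁹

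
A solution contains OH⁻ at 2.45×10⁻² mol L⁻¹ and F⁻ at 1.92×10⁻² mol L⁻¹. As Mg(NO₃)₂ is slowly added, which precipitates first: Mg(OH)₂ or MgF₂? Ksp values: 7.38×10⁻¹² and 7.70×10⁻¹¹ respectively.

A salt starts to precipitate once the ion product Q reaches its Ksp.
For Mg(OH)₂: [Mg²⁺] = (Ksp/[OH⁻]^2) = 1.23×10⁻⁸ mol L⁻¹
For MgF₂: [Mg²⁺] = (Ksp/[F⁻]^2) = 2.09×10⁻⁷ mol L⁻¹
The smaller threshold [Mg²⁺] is reached first, so Mg(OH)₂ precipitates first.

Mg(OH)₂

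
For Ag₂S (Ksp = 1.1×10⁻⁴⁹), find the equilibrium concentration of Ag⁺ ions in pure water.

Ag₂S(s) ⇌ 2 Ag⁺(aq) + S²⁻(aq)
With molar solubility s: [Ag⁺] = 2s, [S²⁻] = s.
Ksp = [Ag⁺]^2[S²⁻] = (2s)^2 · s = 4s^3 = 1.1×10⁻⁴⁹
s = 3.0×10⁻¹⁷ M
[Ag⁺] = 2s = 6.0×10⁻¹⁷ M

6.0×10⁻¹⁷ M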